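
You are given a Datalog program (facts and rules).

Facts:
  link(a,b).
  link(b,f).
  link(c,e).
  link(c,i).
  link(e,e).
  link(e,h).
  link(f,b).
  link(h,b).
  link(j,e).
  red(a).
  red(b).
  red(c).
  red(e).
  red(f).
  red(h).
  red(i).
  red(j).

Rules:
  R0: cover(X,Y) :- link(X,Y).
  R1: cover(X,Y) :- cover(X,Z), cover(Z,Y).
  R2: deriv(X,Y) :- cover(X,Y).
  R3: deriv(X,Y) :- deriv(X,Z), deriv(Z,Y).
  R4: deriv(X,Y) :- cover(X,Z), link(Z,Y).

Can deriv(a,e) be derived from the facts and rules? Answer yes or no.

round 1: derive cover(a,b) via R0 from link(a,b)
round 1: derive cover(b,f) via R0 from link(b,f)
round 1: derive cover(c,e) via R0 from link(c,e)
round 1: derive cover(c,i) via R0 from link(c,i)
round 1: derive cover(e,e) via R0 from link(e,e)
round 1: derive cover(e,h) via R0 from link(e,h)
round 1: derive cover(f,b) via R0 from link(f,b)
round 1: derive cover(h,b) via R0 from link(h,b)
round 1: derive cover(j,e) via R0 from link(j,e)
round 2: derive cover(a,f) via R1 from cover(a,b), cover(b,f)
round 2: derive cover(b,b) via R1 from cover(b,f), cover(f,b)
round 2: derive cover(c,h) via R1 from cover(c,e), cover(e,h)
round 2: derive cover(e,b) via R1 from cover(e,h), cover(h,b)
round 2: derive cover(f,f) via R1 from cover(f,b), cover(b,f)
round 2: derive cover(h,f) via R1 from cover(h,b), cover(b,f)
round 2: derive cover(j,h) via R1 from cover(j,e), cover(e,h)
round 2: derive deriv(a,b) via R2 from cover(a,b)
round 2: derive deriv(b,f) via R2 from cover(b,f)
round 2: derive deriv(c,e) via R2 from cover(c,e)
round 2: derive deriv(c,i) via R2 from cover(c,i)
round 2: derive deriv(e,e) via R2 from cover(e,e)
round 2: derive deriv(e,h) via R2 from cover(e,h)
round 2: derive deriv(f,b) via R2 from cover(f,b)
round 2: derive deriv(h,b) via R2 from cover(h,b)
round 2: derive deriv(j,e) via R2 from cover(j,e)
round 2: derive deriv(a,f) via R4 from cover(a,b), link(b,f)
round 2: derive deriv(b,b) via R4 from cover(b,f), link(f,b)
round 2: derive deriv(c,h) via R4 from cover(c,e), link(e,h)
round 2: derive deriv(e,b) via R4 from cover(e,h), link(h,b)
round 2: derive deriv(f,f) via R4 from cover(f,b), link(b,f)
round 2: derive deriv(h,f) via R4 from cover(h,b), link(b,f)
round 2: derive deriv(j,h) via R4 from cover(j,e), link(e,h)
round 3: derive cover(c,b) via R1 from cover(c,e), cover(e,b)
round 3: derive cover(c,f) via R1 from cover(c,h), cover(h,f)
round 3: derive cover(e,f) via R1 from cover(e,b), cover(b,f)
round 3: derive cover(j,b) via R1 from cover(j,e), cover(e,b)
round 3: derive cover(j,f) via R1 from cover(j,h), cover(h,f)
round 3: derive deriv(c,b) via R3 from deriv(c,e), deriv(e,b)
round 3: derive deriv(c,f) via R3 from deriv(c,h), deriv(h,f)
round 3: derive deriv(e,f) via R3 from deriv(e,b), deriv(b,f)
round 3: derive deriv(j,b) via R3 from deriv(j,e), deriv(e,b)
round 3: derive deriv(j,f) via R3 from deriv(j,h), deriv(h,f)

no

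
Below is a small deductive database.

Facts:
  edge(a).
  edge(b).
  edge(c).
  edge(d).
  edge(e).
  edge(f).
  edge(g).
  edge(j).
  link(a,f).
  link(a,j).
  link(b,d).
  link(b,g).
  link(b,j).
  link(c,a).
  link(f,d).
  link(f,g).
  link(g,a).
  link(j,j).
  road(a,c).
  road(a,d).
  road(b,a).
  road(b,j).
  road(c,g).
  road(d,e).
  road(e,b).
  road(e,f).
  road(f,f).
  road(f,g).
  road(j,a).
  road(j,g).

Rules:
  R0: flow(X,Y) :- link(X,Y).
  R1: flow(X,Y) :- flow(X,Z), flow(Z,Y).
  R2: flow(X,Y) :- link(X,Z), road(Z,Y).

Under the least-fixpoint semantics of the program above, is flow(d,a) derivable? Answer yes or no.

no

round 1: derive flow(a,f) via R0 from link(a,f)
round 1: derive flow(a,j) via R0 from link(a,j)
round 1: derive flow(b,d) via R0 from link(b,d)
round 1: derive flow(b,g) via R0 from link(b,g)
round 1: derive flow(b,j) via R0 from link(b,j)
round 1: derive flow(c,a) via R0 from link(c,a)
round 1: derive flow(f,d) via R0 from link(f,d)
round 1: derive flow(f,g) via R0 from link(f,g)
round 1: derive flow(g,a) via R0 from link(g,a)
round 1: derive flow(j,j) via R0 from link(j,j)
round 1: derive flow(a,a) via R2 from link(a,j), road(j,a)
round 1: derive flow(a,g) via R2 from link(a,f), road(f,g)
round 1: derive flow(b,a) via R2 from link(b,j), road(j,a)
round 1: derive flow(b,e) via R2 from link(b,d), road(d,e)
round 1: derive flow(c,c) via R2 from link(c,a), road(a,c)
round 1: derive flow(c,d) via R2 from link(c,a), road(a,d)
round 1: derive flow(f,e) via R2 from link(f,d), road(d,e)
round 1: derive flow(g,c) via R2 from link(g,a), road(a,c)
round 1: derive flow(g,d) via R2 from link(g,a), road(a,d)
round 1: derive flow(j,a) via R2 from link(j,j), road(j,a)
round 1: derive flow(j,g) via R2 from link(j,j), road(j,g)
round 2: derive flow(a,c) via R1 from flow(a,g), flow(g,c)
round 2: derive flow(a,d) via R1 from flow(a,f), flow(f,d)
round 2: derive flow(a,e) via R1 from flow(a,f), flow(f,e)
round 2: derive flow(b,c) via R1 from flow(b,g), flow(g,c)
round 2: derive flow(b,f) via R1 from flow(b,a), flow(a,f)
round 2: derive flow(c,f) via R1 from flow(c,a), flow(a,f)
round 2: derive flow(c,g) via R1 from flow(c,a), flow(a,g)
round 2: derive flow(c,j) via R1 from flow(c,a), flow(a,j)
round 2: derive flow(f,a) via R1 from flow(f,g), flow(g,a)
round 2: derive flow(f,c) via R1 from flow(f,g), flow(g,c)
round 2: derive flow(g,f) via R1 from flow(g,a), flow(a,f)
round 2: derive flow(g,g) via R1 from flow(g,a), flow(a,g)
round 2: derive flow(g,j) via R1 from flow(g,a), flow(a,j)
round 2: derive flow(j,c) via R1 from flow(j,g), flow(g,c)
round 2: derive flow(j,d) via R1 from flow(j,g), flow(g,d)
round 2: derive flow(j,f) via R1 from flow(j,a), flow(a,f)
round 3: derive flow(c,e) via R1 from flow(c,a), flow(a,e)
round 3: derive flow(f,f) via R1 from flow(f,a), flow(a,f)
round 3: derive flow(f,j) via R1 from flow(f,a), flow(a,j)
round 3: derive flow(g,e) via R1 from flow(g,a), flow(a,e)
round 3: derive flow(j,e) via R1 from flow(j,a), flow(a,e)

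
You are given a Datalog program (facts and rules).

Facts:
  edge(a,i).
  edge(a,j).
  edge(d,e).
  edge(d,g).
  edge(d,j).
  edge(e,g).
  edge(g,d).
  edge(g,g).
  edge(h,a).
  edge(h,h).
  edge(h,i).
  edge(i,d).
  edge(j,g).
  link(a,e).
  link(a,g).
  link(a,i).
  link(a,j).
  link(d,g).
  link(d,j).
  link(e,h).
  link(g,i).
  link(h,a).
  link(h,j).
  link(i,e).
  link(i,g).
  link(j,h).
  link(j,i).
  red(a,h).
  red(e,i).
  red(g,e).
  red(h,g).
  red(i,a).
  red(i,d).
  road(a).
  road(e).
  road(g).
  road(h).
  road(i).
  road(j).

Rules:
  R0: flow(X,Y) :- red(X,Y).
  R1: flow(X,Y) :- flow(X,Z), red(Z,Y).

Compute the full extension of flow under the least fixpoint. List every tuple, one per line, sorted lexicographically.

round 1: derive flow(a,h) via R0 from red(a,h)
round 1: derive flow(e,i) via R0 from red(e,i)
round 1: derive flow(g,e) via R0 from red(g,e)
round 1: derive flow(h,g) via R0 from red(h,g)
round 1: derive flow(i,a) via R0 from red(i,a)
round 1: derive flow(i,d) via R0 from red(i,d)
round 2: derive flow(a,g) via R1 from flow(a,h), red(h,g)
round 2: derive flow(e,a) via R1 from flow(e,i), red(i,a)
round 2: derive flow(e,d) via R1 from flow(e,i), red(i,d)
round 2: derive flow(g,i) via R1 from flow(g,e), red(e,i)
round 2: derive flow(h,e) via R1 from flow(h,g), red(g,e)
round 2: derive flow(i,h) via R1 from flow(i,a), red(a,h)
round 3: derive flow(a,e) via R1 from flow(a,g), red(g,e)
round 3: derive flow(e,h) via R1 from flow(e,a), red(a,h)
round 3: derive flow(g,a) via R1 from flow(g,i), red(i,a)
round 3: derive flow(g,d) via R1 from flow(g,i), red(i,d)
round 3: derive flow(h,i) via R1 from flow(h,e), red(e,i)
round 3: derive flow(i,g) via R1 from flow(i,h), red(h,g)
round 4: derive flow(a,i) via R1 from flow(a,e), red(e,i)
round 4: derive flow(e,g) via R1 from flow(e,h), red(h,g)
round 4: derive flow(g,h) via R1 from flow(g,a), red(a,h)
round 4: derive flow(h,a) via R1 from flow(h,i), red(i,a)
round 4: derive flow(h,d) via R1 from flow(h,i), red(i,d)
round 4: derive flow(i,e) via R1 from flow(i,g), red(g,e)
round 5: derive flow(a,a) via R1 from flow(a,i), red(i,a)
round 5: derive flow(a,d) via R1 from flow(a,i), red(i,d)
round 5: derive flow(e,e) via R1 from flow(e,g), red(g,e)
round 5: derive flow(g,g) via R1 from flow(g,h), red(h,g)
round 5: derive flow(h,h) via R1 from flow(h,a), red(a,h)
round 5: derive flow(i,i) via R1 from flow(i,e), red(e,i)

flow(a,a)
flow(a,d)
flow(a,e)
flow(a,g)
flow(a,h)
flow(a,i)
flow(e,a)
flow(e,d)
flow(e,e)
flow(e,g)
flow(e,h)
flow(e,i)
flow(g,a)
flow(g,d)
flow(g,e)
flow(g,g)
flow(g,h)
flow(g,i)
flow(h,a)
flow(h,d)
flow(h,e)
flow(h,g)
flow(h,h)
flow(h,i)
flow(i,a)
flow(i,d)
flow(i,e)
flow(i,g)
flow(i,h)
flow(i,i)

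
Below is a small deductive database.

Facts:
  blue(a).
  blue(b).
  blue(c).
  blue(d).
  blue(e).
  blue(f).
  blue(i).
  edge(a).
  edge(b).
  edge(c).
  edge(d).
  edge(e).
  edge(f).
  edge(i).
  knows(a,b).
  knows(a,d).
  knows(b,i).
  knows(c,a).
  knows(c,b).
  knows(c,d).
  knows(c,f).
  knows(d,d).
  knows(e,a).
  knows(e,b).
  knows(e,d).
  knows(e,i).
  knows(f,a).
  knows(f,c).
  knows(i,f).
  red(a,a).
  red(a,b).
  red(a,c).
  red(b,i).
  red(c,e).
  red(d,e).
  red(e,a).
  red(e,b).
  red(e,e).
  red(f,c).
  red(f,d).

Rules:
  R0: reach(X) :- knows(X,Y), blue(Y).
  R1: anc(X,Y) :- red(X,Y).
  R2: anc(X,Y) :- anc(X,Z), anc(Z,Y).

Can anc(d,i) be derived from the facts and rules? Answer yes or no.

yes

round 1: derive anc(a,a) via R1 from red(a,a)
round 1: derive anc(a,b) via R1 from red(a,b)
round 1: derive anc(a,c) via R1 from red(a,c)
round 1: derive anc(b,i) via R1 from red(b,i)
round 1: derive anc(c,e) via R1 from red(c,e)
round 1: derive anc(d,e) via R1 from red(d,e)
round 1: derive anc(e,a) via R1 from red(e,a)
round 1: derive anc(e,b) via R1 from red(e,b)
round 1: derive anc(e,e) via R1 from red(e,e)
round 1: derive anc(f,c) via R1 from red(f,c)
round 1: derive anc(f,d) via R1 from red(f,d)
round 2: derive anc(a,e) via R2 from anc(a,c), anc(c,e)
round 2: derive anc(a,i) via R2 from anc(a,b), anc(b,i)
round 2: derive anc(c,a) via R2 from anc(c,e), anc(e,a)
round 2: derive anc(c,b) via R2 from anc(c,e), anc(e,b)
round 2: derive anc(d,a) via R2 from anc(d,e), anc(e,a)
round 2: derive anc(d,b) via R2 from anc(d,e), anc(e,b)
round 2: derive anc(e,c) via R2 from anc(e,a), anc(a,c)
round 2: derive anc(e,i) via R2 from anc(e,b), anc(b,i)
round 2: derive anc(f,e) via R2 from anc(f,c), anc(c,e)
round 3: derive anc(c,c) via R2 from anc(c,a), anc(a,c)
round 3: derive anc(c,i) via R2 from anc(c,a), anc(a,i)
round 3: derive anc(d,c) via R2 from anc(d,a), anc(a,c)
round 3: derive anc(d,i) via R2 from anc(d,a), anc(a,i)
round 3: derive anc(f,a) via R2 from anc(f,c), anc(c,a)
round 3: derive anc(f,b) via R2 from anc(f,c), anc(c,b)
round 3: derive anc(f,i) via R2 from anc(f,e), anc(e,i)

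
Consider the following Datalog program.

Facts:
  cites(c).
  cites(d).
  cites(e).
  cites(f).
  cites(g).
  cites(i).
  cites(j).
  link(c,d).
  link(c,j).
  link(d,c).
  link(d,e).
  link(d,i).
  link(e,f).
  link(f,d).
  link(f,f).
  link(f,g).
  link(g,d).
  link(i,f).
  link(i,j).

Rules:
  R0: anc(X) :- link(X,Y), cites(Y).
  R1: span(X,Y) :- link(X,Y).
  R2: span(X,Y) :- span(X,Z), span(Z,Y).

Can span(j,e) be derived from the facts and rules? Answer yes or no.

no

round 1: derive span(c,d) via R1 from link(c,d)
round 1: derive span(c,j) via R1 from link(c,j)
round 1: derive span(d,c) via R1 from link(d,c)
round 1: derive span(d,e) via R1 from link(d,e)
round 1: derive span(d,i) via R1 from link(d,i)
round 1: derive span(e,f) via R1 from link(e,f)
round 1: derive span(f,d) via R1 from link(f,d)
round 1: derive span(f,f) via R1 from link(f,f)
round 1: derive span(f,g) via R1 from link(f,g)
round 1: derive span(g,d) via R1 from link(g,d)
round 1: derive span(i,f) via R1 from link(i,f)
round 1: derive span(i,j) via R1 from link(i,j)
round 2: derive span(c,c) via R2 from span(c,d), span(d,c)
round 2: derive span(c,e) via R2 from span(c,d), span(d,e)
round 2: derive span(c,i) via R2 from span(c,d), span(d,i)
round 2: derive span(d,d) via R2 from span(d,c), span(c,d)
round 2: derive span(d,f) via R2 from span(d,e), span(e,f)
round 2: derive span(d,j) via R2 from span(d,c), span(c,j)
round 2: derive span(e,d) via R2 from span(e,f), span(f,d)
round 2: derive span(e,g) via R2 from span(e,f), span(f,g)
round 2: derive span(f,c) via R2 from span(f,d), span(d,c)
round 2: derive span(f,e) via R2 from span(f,d), span(d,e)
round 2: derive span(f,i) via R2 from span(f,d), span(d,i)
round 2: derive span(g,c) via R2 from span(g,d), span(d,c)
round 2: derive span(g,e) via R2 from span(g,d), span(d,e)
round 2: derive span(g,i) via R2 from span(g,d), span(d,i)
round 2: derive span(i,d) via R2 from span(i,f), span(f,d)
round 2: derive span(i,g) via R2 from span(i,f), span(f,g)
round 3: derive span(c,f) via R2 from span(c,d), span(d,f)
round 3: derive span(c,g) via R2 from span(c,e), span(e,g)
round 3: derive span(d,g) via R2 from span(d,e), span(e,g)
round 3: derive span(e,c) via R2 from span(e,d), span(d,c)
round 3: derive span(e,e) via R2 from span(e,d), span(d,e)
round 3: derive span(e,i) via R2 from span(e,d), span(d,i)
round 3: derive span(e,j) via R2 from span(e,d), span(d,j)
round 3: derive span(f,j) via R2 from span(f,c), span(c,j)
round 3: derive span(g,f) via R2 from span(g,d), span(d,f)
round 3: derive span(g,g) via R2 from span(g,e), span(e,g)
round 3: derive span(g,j) via R2 from span(g,c), span(c,j)
round 3: derive span(i,c) via R2 from span(i,d), span(d,c)
round 3: derive span(i,e) via R2 from span(i,d), span(d,e)
round 3: derive span(i,i) via R2 from span(i,d), span(d,i)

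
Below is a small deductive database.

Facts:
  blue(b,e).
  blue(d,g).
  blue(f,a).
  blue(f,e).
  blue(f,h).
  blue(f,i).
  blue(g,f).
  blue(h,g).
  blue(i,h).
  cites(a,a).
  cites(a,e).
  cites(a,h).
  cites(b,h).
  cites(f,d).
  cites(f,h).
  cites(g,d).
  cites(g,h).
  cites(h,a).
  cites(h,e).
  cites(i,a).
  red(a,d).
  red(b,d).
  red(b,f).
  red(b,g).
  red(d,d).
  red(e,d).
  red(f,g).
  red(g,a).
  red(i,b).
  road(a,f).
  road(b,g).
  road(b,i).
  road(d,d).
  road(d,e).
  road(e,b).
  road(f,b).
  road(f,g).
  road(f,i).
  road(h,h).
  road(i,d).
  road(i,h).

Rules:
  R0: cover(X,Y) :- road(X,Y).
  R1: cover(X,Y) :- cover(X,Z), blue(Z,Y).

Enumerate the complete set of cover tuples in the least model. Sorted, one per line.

round 1: derive cover(a,f) via R0 from road(a,f)
round 1: derive cover(b,g) via R0 from road(b,g)
round 1: derive cover(b,i) via R0 from road(b,i)
round 1: derive cover(d,d) via R0 from road(d,d)
round 1: derive cover(d,e) via R0 from road(d,e)
round 1: derive cover(e,b) via R0 from road(e,b)
round 1: derive cover(f,b) via R0 from road(f,b)
round 1: derive cover(f,g) via R0 from road(f,g)
round 1: derive cover(f,i) via R0 from road(f,i)
round 1: derive cover(h,h) via R0 from road(h,h)
round 1: derive cover(i,d) via R0 from road(i,d)
round 1: derive cover(i,h) via R0 from road(i,h)
round 2: derive cover(a,a) via R1 from cover(a,f), blue(f,a)
round 2: derive cover(a,e) via R1 from cover(a,f), blue(f,e)
round 2: derive cover(a,h) via R1 from cover(a,f), blue(f,h)
round 2: derive cover(a,i) via R1 from cover(a,f), blue(f,i)
round 2: derive cover(b,f) via R1 from cover(b,g), blue(g,f)
round 2: derive cover(b,h) via R1 from cover(b,i), blue(i,h)
round 2: derive cover(d,g) via R1 from cover(d,d), blue(d,g)
round 2: derive cover(e,e) via R1 from cover(e,b), blue(b,e)
round 2: derive cover(f,e) via R1 from cover(f,b), blue(b,e)
round 2: derive cover(f,f) via R1 from cover(f,g), blue(g,f)
round 2: derive cover(f,h) via R1 from cover(f,i), blue(i,h)
round 2: derive cover(h,g) via R1 from cover(h,h), blue(h,g)
round 2: derive cover(i,g) via R1 from cover(i,d), blue(d,g)
round 3: derive cover(a,g) via R1 from cover(a,h), blue(h,g)
round 3: derive cover(b,a) via R1 from cover(b,f), blue(f,a)
round 3: derive cover(b,e) via R1 from cover(b,f), blue(f,e)
round 3: derive cover(d,f) via R1 from cover(d,g), blue(g,f)
round 3: derive cover(f,a) via R1 from cover(f,f), blue(f,a)
round 3: derive cover(h,f) via R1 from cover(h,g), blue(g,f)
round 3: derive cover(i,f) via R1 from cover(i,g), blue(g,f)
round 4: derive cover(d,a) via R1 from cover(d,f), blue(f,a)
round 4: derive cover(d,h) via R1 from cover(d,f), blue(f,h)
round 4: derive cover(d,i) via R1 from cover(d,f), blue(f,i)
round 4: derive cover(h,a) via R1 from cover(h,f), blue(f,a)
round 4: derive cover(h,e) via R1 from cover(h,f), blue(f,e)
round 4: derive cover(h,i) via R1 from cover(h,f), blue(f,i)
round 4: derive cover(i,a) via R1 from cover(i,f), blue(f,a)
round 4: derive cover(i,e) via R1 from cover(i,f), blue(f,e)
round 4: derive cover(i,i) via R1 from cover(i,f), blue(f,i)

cover(a,a)
cover(a,e)
cover(a,f)
cover(a,g)
cover(a,h)
cover(a,i)
cover(b,a)
cover(b,e)
cover(b,f)
cover(b,g)
cover(b,h)
cover(b,i)
cover(d,a)
cover(d,d)
cover(d,e)
cover(d,f)
cover(d,g)
cover(d,h)
cover(d,i)
cover(e,b)
cover(e,e)
cover(f,a)
cover(f,b)
cover(f,e)
cover(f,f)
cover(f,g)
cover(f,h)
cover(f,i)
cover(h,a)
cover(h,e)
cover(h,f)
cover(h,g)
cover(h,h)
cover(h,i)
cover(i,a)
cover(i,d)
cover(i,e)
cover(i,f)
cover(i,g)
cover(i,h)
cover(i,i)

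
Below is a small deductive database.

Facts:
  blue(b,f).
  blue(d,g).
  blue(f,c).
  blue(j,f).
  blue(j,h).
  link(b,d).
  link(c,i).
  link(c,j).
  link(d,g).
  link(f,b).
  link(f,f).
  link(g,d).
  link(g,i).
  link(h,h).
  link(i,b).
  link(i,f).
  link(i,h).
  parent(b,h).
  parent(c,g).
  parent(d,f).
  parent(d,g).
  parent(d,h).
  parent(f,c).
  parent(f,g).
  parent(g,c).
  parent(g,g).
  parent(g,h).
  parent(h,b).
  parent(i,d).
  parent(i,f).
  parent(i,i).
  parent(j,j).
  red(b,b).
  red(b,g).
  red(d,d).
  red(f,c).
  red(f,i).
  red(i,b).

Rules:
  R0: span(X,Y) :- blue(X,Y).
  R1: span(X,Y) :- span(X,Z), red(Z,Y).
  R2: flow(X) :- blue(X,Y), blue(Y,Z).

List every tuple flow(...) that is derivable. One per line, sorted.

round 1: derive flow(b) via R2 from blue(b,f), blue(f,c)
round 1: derive flow(j) via R2 from blue(j,f), blue(f,c)

flow(b)
flow(j)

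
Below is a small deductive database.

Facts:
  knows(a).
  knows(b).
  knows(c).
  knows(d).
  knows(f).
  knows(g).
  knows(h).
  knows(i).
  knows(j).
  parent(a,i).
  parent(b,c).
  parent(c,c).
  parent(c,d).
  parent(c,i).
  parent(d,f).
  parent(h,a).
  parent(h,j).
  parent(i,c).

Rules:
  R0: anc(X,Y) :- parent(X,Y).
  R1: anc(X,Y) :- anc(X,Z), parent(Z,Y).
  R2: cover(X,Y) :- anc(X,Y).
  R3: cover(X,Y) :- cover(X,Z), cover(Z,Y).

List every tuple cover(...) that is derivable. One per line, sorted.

round 1: derive anc(a,i) via R0 from parent(a,i)
round 1: derive anc(b,c) via R0 from parent(b,c)
round 1: derive anc(c,c) via R0 from parent(c,c)
round 1: derive anc(c,d) via R0 from parent(c,d)
round 1: derive anc(c,i) via R0 from parent(c,i)
round 1: derive anc(d,f) via R0 from parent(d,f)
round 1: derive anc(h,a) via R0 from parent(h,a)
round 1: derive anc(h,j) via R0 from parent(h,j)
round 1: derive anc(i,c) via R0 from parent(i,c)
round 2: derive anc(a,c) via R1 from anc(a,i), parent(i,c)
round 2: derive anc(b,d) via R1 from anc(b,c), parent(c,d)
round 2: derive anc(b,i) via R1 from anc(b,c), parent(c,i)
round 2: derive anc(c,f) via R1 from anc(c,d), parent(d,f)
round 2: derive anc(h,i) via R1 from anc(h,a), parent(a,i)
round 2: derive anc(i,d) via R1 from anc(i,c), parent(c,d)
round 2: derive anc(i,i) via R1 from anc(i,c), parent(c,i)
round 2: derive cover(a,i) via R2 from anc(a,i)
round 2: derive cover(b,c) via R2 from anc(b,c)
round 2: derive cover(c,c) via R2 from anc(c,c)
round 2: derive cover(c,d) via R2 from anc(c,d)
round 2: derive cover(c,i) via R2 from anc(c,i)
round 2: derive cover(d,f) via R2 from anc(d,f)
round 2: derive cover(h,a) via R2 from anc(h,a)
round 2: derive cover(h,j) via R2 from anc(h,j)
round 2: derive cover(i,c) via R2 from anc(i,c)
round 3: derive anc(a,d) via R1 from anc(a,c), parent(c,d)
round 3: derive anc(b,f) via R1 from anc(b,d), parent(d,f)
round 3: derive anc(h,c) via R1 from anc(h,i), parent(i,c)
round 3: derive anc(i,f) via R1 from anc(i,d), parent(d,f)
round 3: derive cover(a,c) via R2 from anc(a,c)
round 3: derive cover(b,d) via R2 from anc(b,d)
round 3: derive cover(b,i) via R2 from anc(b,i)
round 3: derive cover(c,f) via R2 from anc(c,f)
round 3: derive cover(h,i) via R2 from anc(h,i)
round 3: derive cover(i,d) via R2 from anc(i,d)
round 3: derive cover(i,i) via R2 from anc(i,i)
round 4: derive anc(a,f) via R1 from anc(a,d), parent(d,f)
round 4: derive anc(h,d) via R1 from anc(h,c), parent(c,d)
round 4: derive cover(a,d) via R2 from anc(a,d)
round 4: derive cover(b,f) via R2 from anc(b,f)
round 4: derive cover(h,c) via R2 from anc(h,c)
round 4: derive cover(i,f) via R2 from anc(i,f)
round 4: derive cover(a,f) via R3 from cover(a,c), cover(c,f)
round 4: derive cover(h,d) via R3 from cover(h,i), cover(i,d)
round 5: derive anc(h,f) via R1 from anc(h,d), parent(d,f)
round 5: derive cover(h,f) via R3 from cover(h,a), cover(a,f)

cover(a,c)
cover(a,d)
cover(a,f)
cover(a,i)
cover(b,c)
cover(b,d)
cover(b,f)
cover(b,i)
cover(c,c)
cover(c,d)
cover(c,f)
cover(c,i)
cover(d,f)
cover(h,a)
cover(h,c)
cover(h,d)
cover(h,f)
cover(h,i)
cover(h,j)
cover(i,c)
cover(i,d)
cover(i,f)
cover(i,i)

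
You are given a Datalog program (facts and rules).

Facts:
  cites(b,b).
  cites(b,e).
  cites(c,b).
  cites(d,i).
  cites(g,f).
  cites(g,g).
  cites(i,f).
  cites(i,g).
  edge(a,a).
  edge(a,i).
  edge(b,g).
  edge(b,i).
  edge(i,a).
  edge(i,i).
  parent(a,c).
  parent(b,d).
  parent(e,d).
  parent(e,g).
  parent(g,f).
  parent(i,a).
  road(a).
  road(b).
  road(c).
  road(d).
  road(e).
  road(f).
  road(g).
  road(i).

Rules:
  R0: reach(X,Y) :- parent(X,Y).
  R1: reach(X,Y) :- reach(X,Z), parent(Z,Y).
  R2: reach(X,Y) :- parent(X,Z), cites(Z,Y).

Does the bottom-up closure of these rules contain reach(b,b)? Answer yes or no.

round 1: derive reach(a,c) via R0 from parent(a,c)
round 1: derive reach(b,d) via R0 from parent(b,d)
round 1: derive reach(e,d) via R0 from parent(e,d)
round 1: derive reach(e,g) via R0 from parent(e,g)
round 1: derive reach(g,f) via R0 from parent(g,f)
round 1: derive reach(i,a) via R0 from parent(i,a)
round 1: derive reach(a,b) via R2 from parent(a,c), cites(c,b)
round 1: derive reach(b,i) via R2 from parent(b,d), cites(d,i)
round 1: derive reach(e,f) via R2 from parent(e,g), cites(g,f)
round 1: derive reach(e,i) via R2 from parent(e,d), cites(d,i)
round 2: derive reach(a,d) via R1 from reach(a,b), parent(b,d)
round 2: derive reach(b,a) via R1 from reach(b,i), parent(i,a)
round 2: derive reach(e,a) via R1 from reach(e,i), parent(i,a)
round 2: derive reach(i,c) via R1 from reach(i,a), parent(a,c)
round 3: derive reach(b,c) via R1 from reach(b,a), parent(a,c)
round 3: derive reach(e,c) via R1 from reach(e,a), parent(a,c)

no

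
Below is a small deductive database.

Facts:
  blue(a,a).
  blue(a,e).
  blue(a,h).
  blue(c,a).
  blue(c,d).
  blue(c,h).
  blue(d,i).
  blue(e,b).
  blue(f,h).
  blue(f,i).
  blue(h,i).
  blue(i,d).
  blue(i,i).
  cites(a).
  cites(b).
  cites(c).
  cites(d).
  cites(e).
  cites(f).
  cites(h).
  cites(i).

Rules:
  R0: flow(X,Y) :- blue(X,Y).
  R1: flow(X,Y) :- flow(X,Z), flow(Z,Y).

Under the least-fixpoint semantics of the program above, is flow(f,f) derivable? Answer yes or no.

round 1: derive flow(a,a) via R0 from blue(a,a)
round 1: derive flow(a,e) via R0 from blue(a,e)
round 1: derive flow(a,h) via R0 from blue(a,h)
round 1: derive flow(c,a) via R0 from blue(c,a)
round 1: derive flow(c,d) via R0 from blue(c,d)
round 1: derive flow(c,h) via R0 from blue(c,h)
round 1: derive flow(d,i) via R0 from blue(d,i)
round 1: derive flow(e,b) via R0 from blue(e,b)
round 1: derive flow(f,h) via R0 from blue(f,h)
round 1: derive flow(f,i) via R0 from blue(f,i)
round 1: derive flow(h,i) via R0 from blue(h,i)
round 1: derive flow(i,d) via R0 from blue(i,d)
round 1: derive flow(i,i) via R0 from blue(i,i)
round 2: derive flow(a,b) via R1 from flow(a,e), flow(e,b)
round 2: derive flow(a,i) via R1 from flow(a,h), flow(h,i)
round 2: derive flow(c,e) via R1 from flow(c,a), flow(a,e)
round 2: derive flow(c,i) via R1 from flow(c,d), flow(d,i)
round 2: derive flow(d,d) via R1 from flow(d,i), flow(i,d)
round 2: derive flow(f,d) via R1 from flow(f,i), flow(i,d)
round 2: derive flow(h,d) via R1 from flow(h,i), flow(i,d)
round 3: derive flow(a,d) via R1 from flow(a,h), flow(h,d)
round 3: derive flow(c,b) via R1 from flow(c,a), flow(a,b)

no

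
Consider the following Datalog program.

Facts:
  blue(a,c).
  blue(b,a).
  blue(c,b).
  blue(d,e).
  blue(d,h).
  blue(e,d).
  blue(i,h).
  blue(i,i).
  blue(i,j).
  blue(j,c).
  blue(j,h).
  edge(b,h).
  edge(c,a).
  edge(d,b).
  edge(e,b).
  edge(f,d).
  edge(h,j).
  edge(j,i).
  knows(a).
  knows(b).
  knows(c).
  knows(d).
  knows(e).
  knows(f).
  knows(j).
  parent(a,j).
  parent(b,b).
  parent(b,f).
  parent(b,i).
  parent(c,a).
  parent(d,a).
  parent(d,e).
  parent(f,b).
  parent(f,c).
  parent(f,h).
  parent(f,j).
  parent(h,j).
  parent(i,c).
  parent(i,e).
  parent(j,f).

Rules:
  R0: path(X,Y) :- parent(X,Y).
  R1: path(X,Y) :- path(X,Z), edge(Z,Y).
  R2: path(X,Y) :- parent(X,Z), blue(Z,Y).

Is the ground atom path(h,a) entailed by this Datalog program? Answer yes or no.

round 1: derive path(a,j) via R0 from parent(a,j)
round 1: derive path(b,b) via R0 from parent(b,b)
round 1: derive path(b,f) via R0 from parent(b,f)
round 1: derive path(b,i) via R0 from parent(b,i)
round 1: derive path(c,a) via R0 from parent(c,a)
round 1: derive path(d,a) via R0 from parent(d,a)
round 1: derive path(d,e) via R0 from parent(d,e)
round 1: derive path(f,b) via R0 from parent(f,b)
round 1: derive path(f,c) via R0 from parent(f,c)
round 1: derive path(f,h) via R0 from parent(f,h)
round 1: derive path(f,j) via R0 from parent(f,j)
round 1: derive path(h,j) via R0 from parent(h,j)
round 1: derive path(i,c) via R0 from parent(i,c)
round 1: derive path(i,e) via R0 from parent(i,e)
round 1: derive path(j,f) via R0 from parent(j,f)
round 1: derive path(a,c) via R2 from parent(a,j), blue(j,c)
round 1: derive path(a,h) via R2 from parent(a,j), blue(j,h)
round 1: derive path(b,a) via R2 from parent(b,b), blue(b,a)
round 1: derive path(b,h) via R2 from parent(b,i), blue(i,h)
round 1: derive path(b,j) via R2 from parent(b,i), blue(i,j)
round 1: derive path(c,c) via R2 from parent(c,a), blue(a,c)
round 1: derive path(d,c) via R2 from parent(d,a), blue(a,c)
round 1: derive path(d,d) via R2 from parent(d,e), blue(e,d)
round 1: derive path(f,a) via R2 from parent(f,b), blue(b,a)
round 1: derive path(h,c) via R2 from parent(h,j), blue(j,c)
round 1: derive path(h,h) via R2 from parent(h,j), blue(j,h)
round 1: derive path(i,b) via R2 from parent(i,c), blue(c,b)
round 1: derive path(i,d) via R2 from parent(i,e), blue(e,d)
round 2: derive path(a,a) via R1 from path(a,c), edge(c,a)
round 2: derive path(a,i) via R1 from path(a,j), edge(j,i)
round 2: derive path(b,d) via R1 from path(b,f), edge(f,d)
round 2: derive path(d,b) via R1 from path(d,d), edge(d,b)
round 2: derive path(f,i) via R1 from path(f,j), edge(j,i)
round 2: derive path(h,a) via R1 from path(h,c), edge(c,a)
round 2: derive path(h,i) via R1 from path(h,j), edge(j,i)
round 2: derive path(i,a) via R1 from path(i,c), edge(c,a)
round 2: derive path(i,h) via R1 from path(i,b), edge(b,h)
round 2: derive path(j,d) via R1 from path(j,f), edge(f,d)
round 3: derive path(d,h) via R1 from path(d,b), edge(b,h)
round 3: derive path(i,j) via R1 from path(i,h), edge(h,j)
round 3: derive path(j,b) via R1 from path(j,d), edge(d,b)
round 4: derive path(d,j) via R1 from path(d,h), edge(h,j)
round 4: derive path(i,i) via R1 from path(i,j), edge(j,i)
round 4: derive path(j,h) via R1 from path(j,b), edge(b,h)
round 5: derive path(d,i) via R1 from path(d,j), edge(j,i)
round 5: derive path(j,j) via R1 from path(j,h), edge(h,j)
round 6: derive path(j,i) via R1 from path(j,j), edge(j,i)

yes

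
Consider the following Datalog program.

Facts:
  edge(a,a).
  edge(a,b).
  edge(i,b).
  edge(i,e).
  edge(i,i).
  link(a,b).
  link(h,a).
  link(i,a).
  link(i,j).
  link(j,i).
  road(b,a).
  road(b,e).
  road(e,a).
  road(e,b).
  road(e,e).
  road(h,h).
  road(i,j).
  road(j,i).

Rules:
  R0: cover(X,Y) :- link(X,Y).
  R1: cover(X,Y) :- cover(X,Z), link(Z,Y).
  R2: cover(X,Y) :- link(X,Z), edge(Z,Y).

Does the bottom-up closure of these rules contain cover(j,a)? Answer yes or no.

round 1: derive cover(a,b) via R0 from link(a,b)
round 1: derive cover(h,a) via R0 from link(h,a)
round 1: derive cover(i,a) via R0 from link(i,a)
round 1: derive cover(i,j) via R0 from link(i,j)
round 1: derive cover(j,i) via R0 from link(j,i)
round 1: derive cover(h,b) via R2 from link(h,a), edge(a,b)
round 1: derive cover(i,b) via R2 from link(i,a), edge(a,b)
round 1: derive cover(j,b) via R2 from link(j,i), edge(i,b)
round 1: derive cover(j,e) via R2 from link(j,i), edge(i,e)
round 2: derive cover(i,i) via R1 from cover(i,j), link(j,i)
round 2: derive cover(j,a) via R1 from cover(j,i), link(i,a)
round 2: derive cover(j,j) via R1 from cover(j,i), link(i,j)

yes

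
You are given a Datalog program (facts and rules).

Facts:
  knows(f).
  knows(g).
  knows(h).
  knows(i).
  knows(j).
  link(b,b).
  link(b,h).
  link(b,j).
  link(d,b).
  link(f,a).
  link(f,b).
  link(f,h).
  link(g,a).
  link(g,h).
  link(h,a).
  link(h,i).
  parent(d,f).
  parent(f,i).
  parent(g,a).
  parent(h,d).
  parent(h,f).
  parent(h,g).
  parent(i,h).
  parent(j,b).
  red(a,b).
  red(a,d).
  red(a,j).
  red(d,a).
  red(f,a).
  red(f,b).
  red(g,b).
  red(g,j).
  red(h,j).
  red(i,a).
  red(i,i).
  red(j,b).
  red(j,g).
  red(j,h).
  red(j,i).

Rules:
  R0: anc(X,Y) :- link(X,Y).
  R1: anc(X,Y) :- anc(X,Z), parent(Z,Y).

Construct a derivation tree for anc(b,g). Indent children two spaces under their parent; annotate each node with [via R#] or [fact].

anc(b,g)  [via R1]
  anc(b,h)  [via R0]
    link(b,h)  [fact]
  parent(h,g)  [fact]

round 1: derive anc(b,b) via R0 from link(b,b)
round 1: derive anc(b,h) via R0 from link(b,h)
round 1: derive anc(b,j) via R0 from link(b,j)
round 1: derive anc(d,b) via R0 from link(d,b)
round 1: derive anc(f,a) via R0 from link(f,a)
round 1: derive anc(f,b) via R0 from link(f,b)
round 1: derive anc(f,h) via R0 from link(f,h)
round 1: derive anc(g,a) via R0 from link(g,a)
round 1: derive anc(g,h) via R0 from link(g,h)
round 1: derive anc(h,a) via R0 from link(h,a)
round 1: derive anc(h,i) via R0 from link(h,i)
round 2: derive anc(b,d) via R1 from anc(b,h), parent(h,d)
round 2: derive anc(b,f) via R1 from anc(b,h), parent(h,f)
round 2: derive anc(b,g) via R1 from anc(b,h), parent(h,g)
round 2: derive anc(f,d) via R1 from anc(f,h), parent(h,d)
round 2: derive anc(f,f) via R1 from anc(f,h), parent(h,f)
round 2: derive anc(f,g) via R1 from anc(f,h), parent(h,g)
round 2: derive anc(g,d) via R1 from anc(g,h), parent(h,d)
round 2: derive anc(g,f) via R1 from anc(g,h), parent(h,f)
round 2: derive anc(g,g) via R1 from anc(g,h), parent(h,g)
round 2: derive anc(h,h) via R1 from anc(h,i), parent(i,h)
round 3: derive anc(b,a) via R1 from anc(b,g), parent(g,a)
round 3: derive anc(b,i) via R1 from anc(b,f), parent(f,i)
round 3: derive anc(f,i) via R1 from anc(f,f), parent(f,i)
round 3: derive anc(g,i) via R1 from anc(g,f), parent(f,i)
round 3: derive anc(h,d) via R1 from anc(h,h), parent(h,d)
round 3: derive anc(h,f) via R1 from anc(h,h), parent(h,f)
round 3: derive anc(h,g) via R1 from anc(h,h), parent(h,g)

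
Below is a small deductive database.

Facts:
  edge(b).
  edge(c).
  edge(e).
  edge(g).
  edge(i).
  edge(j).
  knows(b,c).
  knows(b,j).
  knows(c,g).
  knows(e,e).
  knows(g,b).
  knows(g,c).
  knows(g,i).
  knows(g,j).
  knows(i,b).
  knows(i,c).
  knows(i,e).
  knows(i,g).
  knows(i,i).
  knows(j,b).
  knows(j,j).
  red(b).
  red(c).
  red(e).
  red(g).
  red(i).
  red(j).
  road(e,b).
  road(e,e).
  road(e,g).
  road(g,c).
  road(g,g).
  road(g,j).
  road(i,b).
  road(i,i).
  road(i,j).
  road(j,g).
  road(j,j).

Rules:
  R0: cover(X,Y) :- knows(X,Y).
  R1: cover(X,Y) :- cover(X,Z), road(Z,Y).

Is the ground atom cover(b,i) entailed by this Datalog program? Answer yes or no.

round 1: derive cover(b,c) via R0 from knows(b,c)
round 1: derive cover(b,j) via R0 from knows(b,j)
round 1: derive cover(c,g) via R0 from knows(c,g)
round 1: derive cover(e,e) via R0 from knows(e,e)
round 1: derive cover(g,b) via R0 from knows(g,b)
round 1: derive cover(g,c) via R0 from knows(g,c)
round 1: derive cover(g,i) via R0 from knows(g,i)
round 1: derive cover(g,j) via R0 from knows(g,j)
round 1: derive cover(i,b) via R0 from knows(i,b)
round 1: derive cover(i,c) via R0 from knows(i,c)
round 1: derive cover(i,e) via R0 from knows(i,e)
round 1: derive cover(i,g) via R0 from knows(i,g)
round 1: derive cover(i,i) via R0 from knows(i,i)
round 1: derive cover(j,b) via R0 from knows(j,b)
round 1: derive cover(j,j) via R0 from knows(j,j)
round 2: derive cover(b,g) via R1 from cover(b,j), road(j,g)
round 2: derive cover(c,c) via R1 from cover(c,g), road(g,c)
round 2: derive cover(c,j) via R1 from cover(c,g), road(g,j)
round 2: derive cover(e,b) via R1 from cover(e,e), road(e,b)
round 2: derive cover(e,g) via R1 from cover(e,e), road(e,g)
round 2: derive cover(g,g) via R1 from cover(g,j), road(j,g)
round 2: derive cover(i,j) via R1 from cover(i,g), road(g,j)
round 2: derive cover(j,g) via R1 from cover(j,j), road(j,g)
round 3: derive cover(e,c) via R1 from cover(e,g), road(g,c)
round 3: derive cover(e,j) via R1 from cover(e,g), road(g,j)
round 3: derive cover(j,c) via R1 from cover(j,g), road(g,c)

no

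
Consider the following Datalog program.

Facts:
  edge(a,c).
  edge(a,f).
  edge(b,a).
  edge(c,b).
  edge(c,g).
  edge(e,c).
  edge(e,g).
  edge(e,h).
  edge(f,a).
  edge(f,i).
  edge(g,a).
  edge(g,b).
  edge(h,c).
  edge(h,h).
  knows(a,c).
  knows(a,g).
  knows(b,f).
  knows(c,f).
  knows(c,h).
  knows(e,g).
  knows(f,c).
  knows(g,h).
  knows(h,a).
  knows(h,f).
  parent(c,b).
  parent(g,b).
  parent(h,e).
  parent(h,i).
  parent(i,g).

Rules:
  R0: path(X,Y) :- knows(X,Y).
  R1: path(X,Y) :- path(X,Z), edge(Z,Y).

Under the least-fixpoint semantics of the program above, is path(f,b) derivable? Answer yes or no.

round 1: derive path(a,c) via R0 from knows(a,c)
round 1: derive path(a,g) via R0 from knows(a,g)
round 1: derive path(b,f) via R0 from knows(b,f)
round 1: derive path(c,f) via R0 from knows(c,f)
round 1: derive path(c,h) via R0 from knows(c,h)
round 1: derive path(e,g) via R0 from knows(e,g)
round 1: derive path(f,c) via R0 from knows(f,c)
round 1: derive path(g,h) via R0 from knows(g,h)
round 1: derive path(h,a) via R0 from knows(h,a)
round 1: derive path(h,f) via R0 from knows(h,f)
round 2: derive path(a,a) via R1 from path(a,g), edge(g,a)
round 2: derive path(a,b) via R1 from path(a,c), edge(c,b)
round 2: derive path(b,a) via R1 from path(b,f), edge(f,a)
round 2: derive path(b,i) via R1 from path(b,f), edge(f,i)
round 2: derive path(c,a) via R1 from path(c,f), edge(f,a)
round 2: derive path(c,c) via R1 from path(c,h), edge(h,c)
round 2: derive path(c,i) via R1 from path(c,f), edge(f,i)
round 2: derive path(e,a) via R1 from path(e,g), edge(g,a)
round 2: derive path(e,b) via R1 from path(e,g), edge(g,b)
round 2: derive path(f,b) via R1 from path(f,c), edge(c,b)
round 2: derive path(f,g) via R1 from path(f,c), edge(c,g)
round 2: derive path(g,c) via R1 from path(g,h), edge(h,c)
round 2: derive path(h,c) via R1 from path(h,a), edge(a,c)
round 2: derive path(h,i) via R1 from path(h,f), edge(f,i)
round 3: derive path(a,f) via R1 from path(a,a), edge(a,f)
round 3: derive path(b,c) via R1 from path(b,a), edge(a,c)
round 3: derive path(c,b) via R1 from path(c,c), edge(c,b)
round 3: derive path(c,g) via R1 from path(c,c), edge(c,g)
round 3: derive path(e,c) via R1 from path(e,a), edge(a,c)
round 3: derive path(e,f) via R1 from path(e,a), edge(a,f)
round 3: derive path(f,a) via R1 from path(f,b), edge(b,a)
round 3: derive path(g,b) via R1 from path(g,c), edge(c,b)
round 3: derive path(g,g) via R1 from path(g,c), edge(c,g)
round 3: derive path(h,b) via R1 from path(h,c), edge(c,b)
round 3: derive path(h,g) via R1 from path(h,c), edge(c,g)
round 4: derive path(a,i) via R1 from path(a,f), edge(f,i)
round 4: derive path(b,b) via R1 from path(b,c), edge(c,b)
round 4: derive path(b,g) via R1 from path(b,c), edge(c,g)
round 4: derive path(e,i) via R1 from path(e,f), edge(f,i)
round 4: derive path(f,f) via R1 from path(f,a), edge(a,f)
round 4: derive path(g,a) via R1 from path(g,b), edge(b,a)
round 5: derive path(f,i) via R1 from path(f,f), edge(f,i)
round 5: derive path(g,f) via R1 from path(g,a), edge(a,f)
round 6: derive path(g,i) via R1 from path(g,f), edge(f,i)

yes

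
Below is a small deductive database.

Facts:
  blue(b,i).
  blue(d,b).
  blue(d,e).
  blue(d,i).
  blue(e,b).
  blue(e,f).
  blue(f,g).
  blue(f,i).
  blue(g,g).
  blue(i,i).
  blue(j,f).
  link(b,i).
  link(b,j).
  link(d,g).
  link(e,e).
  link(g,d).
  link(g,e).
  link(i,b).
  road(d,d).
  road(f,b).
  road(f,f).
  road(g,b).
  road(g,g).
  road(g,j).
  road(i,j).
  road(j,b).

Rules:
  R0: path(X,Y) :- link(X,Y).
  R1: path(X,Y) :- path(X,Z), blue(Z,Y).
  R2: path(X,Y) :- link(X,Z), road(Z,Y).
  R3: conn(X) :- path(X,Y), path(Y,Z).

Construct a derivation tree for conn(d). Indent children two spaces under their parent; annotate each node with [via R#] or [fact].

round 1: derive path(b,i) via R0 from link(b,i)
round 1: derive path(b,j) via R0 from link(b,j)
round 1: derive path(d,g) via R0 from link(d,g)
round 1: derive path(e,e) via R0 from link(e,e)
round 1: derive path(g,d) via R0 from link(g,d)
round 1: derive path(g,e) via R0 from link(g,e)
round 1: derive path(i,b) via R0 from link(i,b)
round 1: derive path(b,b) via R2 from link(b,j), road(j,b)
round 1: derive path(d,b) via R2 from link(d,g), road(g,b)
round 1: derive path(d,j) via R2 from link(d,g), road(g,j)
round 2: derive path(b,f) via R1 from path(b,j), blue(j,f)
round 2: derive path(d,f) via R1 from path(d,j), blue(j,f)
round 2: derive path(d,i) via R1 from path(d,b), blue(b,i)
round 2: derive path(e,b) via R1 from path(e,e), blue(e,b)
round 2: derive path(e,f) via R1 from path(e,e), blue(e,f)
round 2: derive path(g,b) via R1 from path(g,d), blue(d,b)
round 2: derive path(g,f) via R1 from path(g,e), blue(e,f)
round 2: derive path(g,i) via R1 from path(g,d), blue(d,i)
round 2: derive path(i,i) via R1 from path(i,b), blue(b,i)
round 2: derive conn(b) via R3 from path(b,b), path(b,b)
round 2: derive conn(d) via R3 from path(d,b), path(b,b)
round 2: derive conn(e) via R3 from path(e,e), path(e,e)
round 2: derive conn(g) via R3 from path(g,d), path(d,b)
round 2: derive conn(i) via R3 from path(i,b), path(b,b)
round 3: derive path(b,g) via R1 from path(b,f), blue(f,g)
round 3: derive path(e,g) via R1 from path(e,f), blue(f,g)
round 3: derive path(e,i) via R1 from path(e,b), blue(b,i)
round 3: derive path(g,g) via R1 from path(g,f), blue(f,g)

conn(d)  [via R3]
  path(d,b)  [via R2]
    link(d,g)  [fact]
    road(g,b)  [fact]
  path(b,b)  [via R2]
    link(b,j)  [fact]
    road(j,b)  [fact]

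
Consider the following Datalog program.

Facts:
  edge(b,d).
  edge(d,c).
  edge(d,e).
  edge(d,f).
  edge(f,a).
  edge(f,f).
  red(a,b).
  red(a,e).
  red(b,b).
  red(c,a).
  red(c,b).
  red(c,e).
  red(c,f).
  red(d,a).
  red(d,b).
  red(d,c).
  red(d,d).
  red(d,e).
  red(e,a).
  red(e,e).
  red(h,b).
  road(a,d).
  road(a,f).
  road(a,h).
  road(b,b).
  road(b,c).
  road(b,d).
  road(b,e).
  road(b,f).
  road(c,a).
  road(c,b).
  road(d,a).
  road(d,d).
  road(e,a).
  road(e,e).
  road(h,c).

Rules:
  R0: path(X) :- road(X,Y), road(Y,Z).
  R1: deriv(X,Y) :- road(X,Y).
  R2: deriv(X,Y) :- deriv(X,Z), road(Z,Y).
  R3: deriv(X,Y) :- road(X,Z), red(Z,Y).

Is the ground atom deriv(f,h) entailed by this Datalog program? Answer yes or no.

no

round 1: derive deriv(a,d) via R1 from road(a,d)
round 1: derive deriv(a,f) via R1 from road(a,f)
round 1: derive deriv(a,h) via R1 from road(a,h)
round 1: derive deriv(b,b) via R1 from road(b,b)
round 1: derive deriv(b,c) via R1 from road(b,c)
round 1: derive deriv(b,d) via R1 from road(b,d)
round 1: derive deriv(b,e) via R1 from road(b,e)
round 1: derive deriv(b,f) via R1 from road(b,f)
round 1: derive deriv(c,a) via R1 from road(c,a)
round 1: derive deriv(c,b) via R1 from road(c,b)
round 1: derive deriv(d,a) via R1 from road(d,a)
round 1: derive deriv(d,d) via R1 from road(d,d)
round 1: derive deriv(e,a) via R1 from road(e,a)
round 1: derive deriv(e,e) via R1 from road(e,e)
round 1: derive deriv(h,c) via R1 from road(h,c)
round 1: derive deriv(a,a) via R3 from road(a,d), red(d,a)
round 1: derive deriv(a,b) via R3 from road(a,d), red(d,b)
round 1: derive deriv(a,c) via R3 from road(a,d), red(d,c)
round 1: derive deriv(a,e) via R3 from road(a,d), red(d,e)
round 1: derive deriv(b,a) via R3 from road(b,c), red(c,a)
round 1: derive deriv(c,e) via R3 from road(c,a), red(a,e)
round 1: derive deriv(d,b) via R3 from road(d,a), red(a,b)
round 1: derive deriv(d,c) via R3 from road(d,d), red(d,c)
round 1: derive deriv(d,e) via R3 from road(d,a), red(a,e)
round 1: derive deriv(e,b) via R3 from road(e,a), red(a,b)
round 1: derive deriv(h,a) via R3 from road(h,c), red(c,a)
round 1: derive deriv(h,b) via R3 from road(h,c), red(c,b)
round 1: derive deriv(h,e) via R3 from road(h,c), red(c,e)
round 1: derive deriv(h,f) via R3 from road(h,c), red(c,f)
round 2: derive deriv(b,h) via R2 from deriv(b,a), road(a,h)
round 2: derive deriv(c,c) via R2 from deriv(c,b), road(b,c)
round 2: derive deriv(c,d) via R2 from deriv(c,a), road(a,d)
round 2: derive deriv(c,f) via R2 from deriv(c,a), road(a,f)
round 2: derive deriv(c,h) via R2 from deriv(c,a), road(a,h)
round 2: derive deriv(d,f) via R2 from deriv(d,a), road(a,f)
round 2: derive deriv(d,h) via R2 from deriv(d,a), road(a,h)
round 2: derive deriv(e,c) via R2 from deriv(e,b), road(b,c)
round 2: derive deriv(e,d) via R2 from deriv(e,a), road(a,d)
round 2: derive deriv(e,f) via R2 from deriv(e,a), road(a,f)
round 2: derive deriv(e,h) via R2 from deriv(e,a), road(a,h)
round 2: derive deriv(h,d) via R2 from deriv(h,a), road(a,d)
round 2: derive deriv(h,h) via R2 from deriv(h,a), road(a,h)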